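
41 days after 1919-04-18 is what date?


Start: 1919-04-18, add 41 days
April 1919 has 30 days: 30 - 18 = 12 days to April 30 -> 29 left
May 1919: 29 <= 31 -> lands on May 29

Result: 1919-05-29


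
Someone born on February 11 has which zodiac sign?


Date: February 11
Conventional tropical zodiac dates: Aquarius from January 20 onward; Pisces starts February 19
February 11 falls within the Aquarius range

Aquarius


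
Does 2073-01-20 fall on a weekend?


Anchor: Jan 1, 2073. With p = 2073 - 1 = 2072: (p + p//4 - p//100 + p//400) mod 7 = (2072 + 518 - 20 + 5) mod 7 = 2575 mod 7 = 6 -> Sunday (Mon=0 ... Sun=6)
Day of year: 20; offset = 19
Weekday index = (6 + 19) mod 7 = 4 -> Friday
Weekend days: Saturday, Sunday

No


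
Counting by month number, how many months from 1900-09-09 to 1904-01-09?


From September 1900 to January 1904
4 years * 12 = 48 months, minus 8 months = 40

40 months


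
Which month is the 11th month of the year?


Month 11 of 12

November


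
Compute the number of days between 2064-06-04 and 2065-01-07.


From 2064-06-04 to 2065-01-07
2064-06-04: days before June = 31 + 29 + 31 + 30 + 31 = 152 (2064 is a leap year); day of year = 152 + 4 = 156
2065-01-07: day of year = 7
Rest of 2064: 366 - 156 = 210
Total = 210 + 7 = 217

217 days


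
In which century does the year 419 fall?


Century = (year - 1) // 100 + 1
= (419 - 1) // 100 + 1
= 418 // 100 + 1
= 4 + 1

5th century


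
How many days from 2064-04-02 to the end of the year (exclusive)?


Day of year: 93 of 366
Remaining = 366 - 93

273 days


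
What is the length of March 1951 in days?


March 1951

31 days


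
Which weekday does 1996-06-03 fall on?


Date: June 3, 1996
Anchor: Jan 1, 1996. With p = 1996 - 1 = 1995: (p + p//4 - p//100 + p//400) mod 7 = (1995 + 498 - 19 + 4) mod 7 = 2478 mod 7 = 0 -> Monday (Mon=0 ... Sun=6)
Days before June (Jan-May): 152; offset = 152 + 3 - 1 = 154
Weekday index = (0 + 154) mod 7 = 0

Day of the week: Monday


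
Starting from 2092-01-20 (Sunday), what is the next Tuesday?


Current: Sunday
Target: Tuesday
Days ahead: 2

Next Tuesday: 2092-01-22


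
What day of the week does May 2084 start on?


Target: May 1, 2084
Anchor: Jan 1, 2084. With p = 2084 - 1 = 2083: (p + p//4 - p//100 + p//400) mod 7 = (2083 + 520 - 20 + 5) mod 7 = 2588 mod 7 = 5 -> Saturday (Mon=0 ... Sun=6)
Days before May (Jan-Apr): 121 days
Weekday index = (5 + 121) mod 7 = 0

Monday


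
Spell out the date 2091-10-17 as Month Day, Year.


ISO 2091-10-17 parses as year=2091, month=10, day=17
Month 10 -> October

October 17, 2091


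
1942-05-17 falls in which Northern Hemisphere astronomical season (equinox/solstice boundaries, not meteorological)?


Date: May 17
Astronomical Spring (approx.; exact equinox/solstice day varies by year): March 20 to June 20
May 17 falls within the Spring window

Spring


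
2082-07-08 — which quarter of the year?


Month: July (month 7)
Q1: Jan-Mar, Q2: Apr-Jun, Q3: Jul-Sep, Q4: Oct-Dec

Q3


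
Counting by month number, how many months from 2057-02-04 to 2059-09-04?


From February 2057 to September 2059
2 years * 12 = 24 months, plus 7 months = 31

31 months


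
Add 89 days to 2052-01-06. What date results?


Start: 2052-01-06, add 89 days
January 2052 has 31 days: 31 - 6 = 25 days to January 31 -> 64 left
February 2052 has 29 days -> 35 left
March 2052 has 31 days -> 4 left
April 2052: 4 <= 30 -> lands on April 4

Result: 2052-04-04


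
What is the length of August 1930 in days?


August 1930

31 days


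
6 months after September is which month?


September is month 9
9 + 6 = 15; wrap: 15 - 12 = 3

March


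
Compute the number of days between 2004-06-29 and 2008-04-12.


From 2004-06-29 to 2008-04-12
2004-06-29: days before June = 31 + 29 + 31 + 30 + 31 = 152 (2004 is a leap year); day of year = 152 + 29 = 181
2008-04-12: days before April = 31 + 29 + 31 = 91 (2008 is a leap year); day of year = 91 + 12 = 103
Rest of 2004: 366 - 181 = 185
Full years 2005 (365), 2006 (365), 2007 (365): 1095
Total = 185 + 1095 + 103 = 1383

1383 days


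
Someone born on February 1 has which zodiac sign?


Date: February 1
Conventional tropical zodiac dates: Aquarius from January 20 onward; Pisces starts February 19
February 1 falls within the Aquarius range

Aquarius


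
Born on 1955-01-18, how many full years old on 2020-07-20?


Birth: 1955-01-18
Reference: 2020-07-20
Year difference: 2020 - 1955 = 65

65 years old


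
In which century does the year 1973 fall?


Century = (year - 1) // 100 + 1
= (1973 - 1) // 100 + 1
= 1972 // 100 + 1
= 19 + 1

20th century


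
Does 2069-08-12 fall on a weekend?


Anchor: Jan 1, 2069. With p = 2069 - 1 = 2068: (p + p//4 - p//100 + p//400) mod 7 = (2068 + 517 - 20 + 5) mod 7 = 2570 mod 7 = 1 -> Tuesday (Mon=0 ... Sun=6)
Day of year: 224; offset = 223
Weekday index = (1 + 223) mod 7 = 0 -> Monday
Weekend days: Saturday, Sunday

No


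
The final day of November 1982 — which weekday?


November 1982 has 30 days
Anchor: Jan 1, 1982. With p = 1982 - 1 = 1981: (p + p//4 - p//100 + p//400) mod 7 = (1981 + 495 - 19 + 4) mod 7 = 2461 mod 7 = 4 -> Friday (Mon=0 ... Sun=6)
Days before November (Jan-Oct): 304; November 1 index = (4 + 304) mod 7 = 0 -> Monday
Last day offset: 30 - 1 = 29 days
Weekday index = (0 + 29) mod 7 = 1

Tuesday, November 30


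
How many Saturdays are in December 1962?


December 1962 has 31 days
Anchor: Jan 1, 1962. With p = 1962 - 1 = 1961: (p + p//4 - p//100 + p//400) mod 7 = (1961 + 490 - 19 + 4) mod 7 = 2436 mod 7 = 0 -> Monday (Mon=0 ... Sun=6)
Days before December (Jan-Nov): 334; December 1 index = (0 + 334) mod 7 = 5 -> Saturday
First Saturday is December 1
Saturdays: 1, 8, 15, 22, 29

5 Saturdays


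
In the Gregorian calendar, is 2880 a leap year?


Gregorian leap year rule: divisible by 4, but not by 100, unless also by 400.
2880 is divisible by 4 but not 100 -> leap year

Yes


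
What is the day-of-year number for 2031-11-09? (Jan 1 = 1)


Date: November 9, 2031
Days in months 1 through 10: 304
Plus 9 days in November

Day of year: 313


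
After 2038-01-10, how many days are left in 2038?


Day of year: 10 of 365
Remaining = 365 - 10

355 days


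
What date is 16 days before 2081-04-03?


Start: 2081-04-03, subtract 16 days
Back 3 days from April 3 reaches March 31, 2081 -> 13 left
March 2081: 31 - 13 = 18 -> lands on March 18

Result: 2081-03-18


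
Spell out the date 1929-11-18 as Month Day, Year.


ISO 1929-11-18 parses as year=1929, month=11, day=18
Month 11 -> November

November 18, 1929


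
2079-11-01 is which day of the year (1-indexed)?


Date: November 1, 2079
Days in months 1 through 10: 304
Plus 1 days in November

Day of year: 305


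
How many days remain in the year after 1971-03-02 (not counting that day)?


Day of year: 61 of 365
Remaining = 365 - 61

304 days


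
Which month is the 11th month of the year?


Month 11 of 12

November


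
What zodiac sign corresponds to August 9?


Date: August 9
Conventional tropical zodiac dates: Leo from July 23 onward; Virgo starts August 23
August 9 falls within the Leo range

Leo


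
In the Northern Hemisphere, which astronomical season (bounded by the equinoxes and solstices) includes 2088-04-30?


Date: April 30
Astronomical Spring (approx.; exact equinox/solstice day varies by year): March 20 to June 20
April 30 falls within the Spring window

Spring


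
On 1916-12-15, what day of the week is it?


Date: December 15, 1916
Anchor: Jan 1, 1916. With p = 1916 - 1 = 1915: (p + p//4 - p//100 + p//400) mod 7 = (1915 + 478 - 19 + 4) mod 7 = 2378 mod 7 = 5 -> Saturday (Mon=0 ... Sun=6)
Days before December (Jan-Nov): 335; offset = 335 + 15 - 1 = 349
Weekday index = (5 + 349) mod 7 = 4

Day of the week: Friday


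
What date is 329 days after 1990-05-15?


Start: 1990-05-15, add 329 days
May 1990 has 31 days: 31 - 15 = 16 days to May 31 -> 313 left
June 1990 has 30 days -> 283 left
July 1990 has 31 days -> 252 left
August 1990 has 31 days -> 221 left
September 1990 has 30 days -> 191 left
October 1990 has 31 days -> 160 left
November 1990 has 30 days -> 130 left
December 1990 has 31 days -> 99 left
January 1991 has 31 days -> 68 left
February 1991 has 28 days -> 40 left
March 1991 has 31 days -> 9 left
April 1991: 9 <= 30 -> lands on April 9

Result: 1991-04-09


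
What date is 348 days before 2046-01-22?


Start: 2046-01-22, subtract 348 days
Back 22 days from January 22 reaches December 31, 2045 -> 326 left
December 2045 has 31 days -> back to November 30, 2045 -> 295 left
November 2045 has 30 days -> back to October 31, 2045 -> 265 left
October 2045 has 31 days -> back to September 30, 2045 -> 234 left
September 2045 has 30 days -> back to August 31, 2045 -> 204 left
August 2045 has 31 days -> back to July 31, 2045 -> 173 left
July 2045 has 31 days -> back to June 30, 2045 -> 142 left
June 2045 has 30 days -> back to May 31, 2045 -> 112 left
May 2045 has 31 days -> back to April 30, 2045 -> 81 left
April 2045 has 30 days -> back to March 31, 2045 -> 51 left
March 2045 has 31 days -> back to February 28, 2045 -> 20 left
February 2045: 28 - 20 = 8 -> lands on February 8

Result: 2045-02-08


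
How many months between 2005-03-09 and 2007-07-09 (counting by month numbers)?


From March 2005 to July 2007
2 years * 12 = 24 months, plus 4 months = 28

28 months


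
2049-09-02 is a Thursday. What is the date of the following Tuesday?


Current: Thursday
Target: Tuesday
Days ahead: 5

Next Tuesday: 2049-09-07


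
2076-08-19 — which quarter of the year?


Month: August (month 8)
Q1: Jan-Mar, Q2: Apr-Jun, Q3: Jul-Sep, Q4: Oct-Dec

Q3


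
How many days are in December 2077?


December 2077

31 days


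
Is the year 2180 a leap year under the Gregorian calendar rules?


Gregorian leap year rule: divisible by 4, but not by 100, unless also by 400.
2180 is divisible by 4 but not 100 -> leap year

Yes


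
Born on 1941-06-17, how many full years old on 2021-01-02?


Birth: 1941-06-17
Reference: 2021-01-02
Year difference: 2021 - 1941 = 80
Birthday not yet reached in 2021, subtract 1

79 years old


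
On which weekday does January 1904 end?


January 1904 has 31 days
Anchor: Jan 1, 1904. With p = 1904 - 1 = 1903: (p + p//4 - p//100 + p//400) mod 7 = (1903 + 475 - 19 + 4) mod 7 = 2363 mod 7 = 4 -> Friday (Mon=0 ... Sun=6)
January 1 is the anchor itself -> Friday
Last day offset: 31 - 1 = 30 days
Weekday index = (4 + 30) mod 7 = 6

Sunday, January 31


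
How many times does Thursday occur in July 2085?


July 2085 has 31 days
Anchor: Jan 1, 2085. With p = 2085 - 1 = 2084: (p + p//4 - p//100 + p//400) mod 7 = (2084 + 521 - 20 + 5) mod 7 = 2590 mod 7 = 0 -> Monday (Mon=0 ... Sun=6)
Days before July (Jan-Jun): 181; July 1 index = (0 + 181) mod 7 = 6 -> Sunday
First Thursday is July 5
Thursdays: 5, 12, 19, 26

4 Thursdays


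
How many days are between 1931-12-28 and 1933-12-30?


From 1931-12-28 to 1933-12-30
1931-12-28: days before December = 31 + 28 + 31 + 30 + 31 + 30 + 31 + 31 + 30 + 31 + 30 = 334 (1931 is not a leap year); day of year = 334 + 28 = 362
1933-12-30: days before December = 31 + 28 + 31 + 30 + 31 + 30 + 31 + 31 + 30 + 31 + 30 = 334 (1933 is not a leap year); day of year = 334 + 30 = 364
Rest of 1931: 365 - 362 = 3
Full years 1932 (366): 366
Total = 3 + 366 + 364 = 733

733 days


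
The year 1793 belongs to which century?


Century = (year - 1) // 100 + 1
= (1793 - 1) // 100 + 1
= 1792 // 100 + 1
= 17 + 1

18th century


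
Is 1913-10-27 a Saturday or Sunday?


Anchor: Jan 1, 1913. With p = 1913 - 1 = 1912: (p + p//4 - p//100 + p//400) mod 7 = (1912 + 478 - 19 + 4) mod 7 = 2375 mod 7 = 2 -> Wednesday (Mon=0 ... Sun=6)
Day of year: 300; offset = 299
Weekday index = (2 + 299) mod 7 = 0 -> Monday
Weekend days: Saturday, Sunday

No


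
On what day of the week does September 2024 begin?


Target: September 1, 2024
Anchor: Jan 1, 2024. With p = 2024 - 1 = 2023: (p + p//4 - p//100 + p//400) mod 7 = (2023 + 505 - 20 + 5) mod 7 = 2513 mod 7 = 0 -> Monday (Mon=0 ... Sun=6)
Days before September (Jan-Aug): 244 days
Weekday index = (0 + 244) mod 7 = 6

Sunday


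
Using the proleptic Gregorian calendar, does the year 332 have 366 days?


Gregorian leap year rule: divisible by 4, but not by 100, unless also by 400.
332 is divisible by 4 but not 100 -> leap year

Yes


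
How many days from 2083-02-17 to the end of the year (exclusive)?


Day of year: 48 of 365
Remaining = 365 - 48

317 days


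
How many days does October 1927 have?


October 1927

31 days


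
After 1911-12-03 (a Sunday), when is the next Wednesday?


Current: Sunday
Target: Wednesday
Days ahead: 3

Next Wednesday: 1911-12-06


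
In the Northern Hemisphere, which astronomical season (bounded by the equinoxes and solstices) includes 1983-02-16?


Date: February 16
Astronomical Winter (approx.; exact equinox/solstice day varies by year): December 21 to March 19
February 16 falls within the Winter window

Winter


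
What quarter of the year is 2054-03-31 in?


Month: March (month 3)
Q1: Jan-Mar, Q2: Apr-Jun, Q3: Jul-Sep, Q4: Oct-Dec

Q1


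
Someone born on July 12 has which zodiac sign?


Date: July 12
Conventional tropical zodiac dates: Cancer from June 21 onward; Leo starts July 23
July 12 falls within the Cancer range

Cancer


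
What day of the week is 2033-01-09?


Date: January 9, 2033
Anchor: Jan 1, 2033. With p = 2033 - 1 = 2032: (p + p//4 - p//100 + p//400) mod 7 = (2032 + 508 - 20 + 5) mod 7 = 2525 mod 7 = 5 -> Saturday (Mon=0 ... Sun=6)
Days into year = 9 - 1 = 8
Weekday index = (5 + 8) mod 7 = 6

Day of the week: Sunday


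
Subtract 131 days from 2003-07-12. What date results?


Start: 2003-07-12, subtract 131 days
Back 12 days from July 12 reaches June 30, 2003 -> 119 left
June 2003 has 30 days -> back to May 31, 2003 -> 89 left
May 2003 has 31 days -> back to April 30, 2003 -> 58 left
April 2003 has 30 days -> back to March 31, 2003 -> 28 left
March 2003: 31 - 28 = 3 -> lands on March 3

Result: 2003-03-03


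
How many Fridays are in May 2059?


May 2059 has 31 days
Anchor: Jan 1, 2059. With p = 2059 - 1 = 2058: (p + p//4 - p//100 + p//400) mod 7 = (2058 + 514 - 20 + 5) mod 7 = 2557 mod 7 = 2 -> Wednesday (Mon=0 ... Sun=6)
Days before May (Jan-Apr): 120; May 1 index = (2 + 120) mod 7 = 3 -> Thursday
First Friday is May 2
Fridays: 2, 9, 16, 23, 30

5 Fridays


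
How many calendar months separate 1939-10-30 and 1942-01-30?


From October 1939 to January 1942
3 years * 12 = 36 months, minus 9 months = 27

27 months


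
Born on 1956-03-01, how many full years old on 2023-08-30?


Birth: 1956-03-01
Reference: 2023-08-30
Year difference: 2023 - 1956 = 67

67 years old


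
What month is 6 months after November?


November is month 11
11 + 6 = 17; wrap: 17 - 12 = 5

May


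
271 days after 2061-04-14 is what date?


Start: 2061-04-14, add 271 days
April 2061 has 30 days: 30 - 14 = 16 days to April 30 -> 255 left
May 2061 has 31 days -> 224 left
June 2061 has 30 days -> 194 left
July 2061 has 31 days -> 163 left
August 2061 has 31 days -> 132 left
September 2061 has 30 days -> 102 left
October 2061 has 31 days -> 71 left
November 2061 has 30 days -> 41 left
December 2061 has 31 days -> 10 left
January 2062: 10 <= 31 -> lands on January 10

Result: 2062-01-10


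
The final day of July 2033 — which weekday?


July 2033 has 31 days
Anchor: Jan 1, 2033. With p = 2033 - 1 = 2032: (p + p//4 - p//100 + p//400) mod 7 = (2032 + 508 - 20 + 5) mod 7 = 2525 mod 7 = 5 -> Saturday (Mon=0 ... Sun=6)
Days before July (Jan-Jun): 181; July 1 index = (5 + 181) mod 7 = 4 -> Friday
Last day offset: 31 - 1 = 30 days
Weekday index = (4 + 30) mod 7 = 6

Sunday, July 31


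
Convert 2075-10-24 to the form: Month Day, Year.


ISO 2075-10-24 parses as year=2075, month=10, day=24
Month 10 -> October

October 24, 2075


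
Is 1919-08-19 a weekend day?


Anchor: Jan 1, 1919. With p = 1919 - 1 = 1918: (p + p//4 - p//100 + p//400) mod 7 = (1918 + 479 - 19 + 4) mod 7 = 2382 mod 7 = 2 -> Wednesday (Mon=0 ... Sun=6)
Day of year: 231; offset = 230
Weekday index = (2 + 230) mod 7 = 1 -> Tuesday
Weekend days: Saturday, Sunday

No


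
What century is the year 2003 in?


Century = (year - 1) // 100 + 1
= (2003 - 1) // 100 + 1
= 2002 // 100 + 1
= 20 + 1

21st century


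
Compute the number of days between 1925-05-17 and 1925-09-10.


From 1925-05-17 to 1925-09-10
1925-05-17: days before May = 31 + 28 + 31 + 30 = 120 (1925 is not a leap year); day of year = 120 + 17 = 137
1925-09-10: days before September = 31 + 28 + 31 + 30 + 31 + 30 + 31 + 31 = 243 (1925 is not a leap year); day of year = 243 + 10 = 253
Same year: 253 - 137 = 116

116 days


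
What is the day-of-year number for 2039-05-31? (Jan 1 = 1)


Date: May 31, 2039
Days in months 1 through 4: 120
Plus 31 days in May

Day of year: 151


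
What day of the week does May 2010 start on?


Target: May 1, 2010
Anchor: Jan 1, 2010. With p = 2010 - 1 = 2009: (p + p//4 - p//100 + p//400) mod 7 = (2009 + 502 - 20 + 5) mod 7 = 2496 mod 7 = 4 -> Friday (Mon=0 ... Sun=6)
Days before May (Jan-Apr): 120 days
Weekday index = (4 + 120) mod 7 = 5

Saturday


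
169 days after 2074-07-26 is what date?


Start: 2074-07-26, add 169 days
July 2074 has 31 days: 31 - 26 = 5 days to July 31 -> 164 left
August 2074 has 31 days -> 133 left
September 2074 has 30 days -> 103 left
October 2074 has 31 days -> 72 left
November 2074 has 30 days -> 42 left
December 2074 has 31 days -> 11 left
January 2075: 11 <= 31 -> lands on January 11

Result: 2075-01-11


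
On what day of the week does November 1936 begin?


Target: November 1, 1936
Anchor: Jan 1, 1936. With p = 1936 - 1 = 1935: (p + p//4 - p//100 + p//400) mod 7 = (1935 + 483 - 19 + 4) mod 7 = 2403 mod 7 = 2 -> Wednesday (Mon=0 ... Sun=6)
Days before November (Jan-Oct): 305 days
Weekday index = (2 + 305) mod 7 = 6

Sunday


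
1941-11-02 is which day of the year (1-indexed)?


Date: November 2, 1941
Days in months 1 through 10: 304
Plus 2 days in November

Day of year: 306


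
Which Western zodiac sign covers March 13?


Date: March 13
Conventional tropical zodiac dates: Pisces from February 19 onward; Aries starts March 21
March 13 falls within the Pisces range

Pisces


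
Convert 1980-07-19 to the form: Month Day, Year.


ISO 1980-07-19 parses as year=1980, month=07, day=19
Month 7 -> July

July 19, 1980


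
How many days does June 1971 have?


June 1971

30 days


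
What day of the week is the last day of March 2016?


March 2016 has 31 days
Anchor: Jan 1, 2016. With p = 2016 - 1 = 2015: (p + p//4 - p//100 + p//400) mod 7 = (2015 + 503 - 20 + 5) mod 7 = 2503 mod 7 = 4 -> Friday (Mon=0 ... Sun=6)
Days before March (Jan-Feb): 60; March 1 index = (4 + 60) mod 7 = 1 -> Tuesday
Last day offset: 31 - 1 = 30 days
Weekday index = (1 + 30) mod 7 = 3

Thursday, March 31


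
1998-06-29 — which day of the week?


Date: June 29, 1998
Anchor: Jan 1, 1998. With p = 1998 - 1 = 1997: (p + p//4 - p//100 + p//400) mod 7 = (1997 + 499 - 19 + 4) mod 7 = 2481 mod 7 = 3 -> Thursday (Mon=0 ... Sun=6)
Days before June (Jan-May): 151; offset = 151 + 29 - 1 = 179
Weekday index = (3 + 179) mod 7 = 0

Day of the week: Monday


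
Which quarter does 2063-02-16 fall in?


Month: February (month 2)
Q1: Jan-Mar, Q2: Apr-Jun, Q3: Jul-Sep, Q4: Oct-Dec

Q1


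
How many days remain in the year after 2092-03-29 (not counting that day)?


Day of year: 89 of 366
Remaining = 366 - 89

277 days


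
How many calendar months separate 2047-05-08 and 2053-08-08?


From May 2047 to August 2053
6 years * 12 = 72 months, plus 3 months = 75

75 months


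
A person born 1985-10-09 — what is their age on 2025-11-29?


Birth: 1985-10-09
Reference: 2025-11-29
Year difference: 2025 - 1985 = 40

40 years old


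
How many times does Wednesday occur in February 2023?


February 2023 has 28 days
Anchor: Jan 1, 2023. With p = 2023 - 1 = 2022: (p + p//4 - p//100 + p//400) mod 7 = (2022 + 505 - 20 + 5) mod 7 = 2512 mod 7 = 6 -> Sunday (Mon=0 ... Sun=6)
Days before February (Jan): 31; February 1 index = (6 + 31) mod 7 = 2 -> Wednesday
First Wednesday is February 1
Wednesdays: 1, 8, 15, 22

4 Wednesdays


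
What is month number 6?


Month 6 of 12

June


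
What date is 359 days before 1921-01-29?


Start: 1921-01-29, subtract 359 days
Back 29 days from January 29 reaches December 31, 1920 -> 330 left
December 1920 has 31 days -> back to November 30, 1920 -> 299 left
November 1920 has 30 days -> back to October 31, 1920 -> 269 left
October 1920 has 31 days -> back to September 30, 1920 -> 238 left
September 1920 has 30 days -> back to August 31, 1920 -> 208 left
August 1920 has 31 days -> back to July 31, 1920 -> 177 left
July 1920 has 31 days -> back to June 30, 1920 -> 146 left
June 1920 has 30 days -> back to May 31, 1920 -> 116 left
May 1920 has 31 days -> back to April 30, 1920 -> 85 left
April 1920 has 30 days -> back to March 31, 1920 -> 55 left
March 1920 has 31 days -> back to February 29, 1920 -> 24 left
February 1920: 29 - 24 = 5 -> lands on February 5

Result: 1920-02-05


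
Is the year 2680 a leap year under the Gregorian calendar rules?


Gregorian leap year rule: divisible by 4, but not by 100, unless also by 400.
2680 is divisible by 4 but not 100 -> leap year

Yes


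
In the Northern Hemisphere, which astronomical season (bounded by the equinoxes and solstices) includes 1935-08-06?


Date: August 6
Astronomical Summer (approx.; exact equinox/solstice day varies by year): June 21 to September 21
August 6 falls within the Summer window

Summer


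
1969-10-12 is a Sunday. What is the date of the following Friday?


Current: Sunday
Target: Friday
Days ahead: 5

Next Friday: 1969-10-17


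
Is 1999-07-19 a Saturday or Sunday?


Anchor: Jan 1, 1999. With p = 1999 - 1 = 1998: (p + p//4 - p//100 + p//400) mod 7 = (1998 + 499 - 19 + 4) mod 7 = 2482 mod 7 = 4 -> Friday (Mon=0 ... Sun=6)
Day of year: 200; offset = 199
Weekday index = (4 + 199) mod 7 = 0 -> Monday
Weekend days: Saturday, Sunday

No


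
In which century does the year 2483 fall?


Century = (year - 1) // 100 + 1
= (2483 - 1) // 100 + 1
= 2482 // 100 + 1
= 24 + 1

25th century


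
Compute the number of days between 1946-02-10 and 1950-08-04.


From 1946-02-10 to 1950-08-04
1946-02-10: days before February = 31; day of year = 31 + 10 = 41
1950-08-04: days before August = 31 + 28 + 31 + 30 + 31 + 30 + 31 = 212 (1950 is not a leap year); day of year = 212 + 4 = 216
Rest of 1946: 365 - 41 = 324
Full years 1947 (365), 1948 (366), 1949 (365): 1096
Total = 324 + 1096 + 216 = 1636

1636 days


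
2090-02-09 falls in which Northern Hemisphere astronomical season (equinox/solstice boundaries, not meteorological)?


Date: February 9
Astronomical Winter (approx.; exact equinox/solstice day varies by year): December 21 to March 19
February 9 falls within the Winter window

Winter


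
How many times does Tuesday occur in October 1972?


October 1972 has 31 days
Anchor: Jan 1, 1972. With p = 1972 - 1 = 1971: (p + p//4 - p//100 + p//400) mod 7 = (1971 + 492 - 19 + 4) mod 7 = 2448 mod 7 = 5 -> Saturday (Mon=0 ... Sun=6)
Days before October (Jan-Sep): 274; October 1 index = (5 + 274) mod 7 = 6 -> Sunday
First Tuesday is October 3
Tuesdays: 3, 10, 17, 24, 31

5 Tuesdays


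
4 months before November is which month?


November is month 11
11 - 4 = 7

July


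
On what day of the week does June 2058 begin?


Target: June 1, 2058
Anchor: Jan 1, 2058. With p = 2058 - 1 = 2057: (p + p//4 - p//100 + p//400) mod 7 = (2057 + 514 - 20 + 5) mod 7 = 2556 mod 7 = 1 -> Tuesday (Mon=0 ... Sun=6)
Days before June (Jan-May): 151 days
Weekday index = (1 + 151) mod 7 = 5

Saturday


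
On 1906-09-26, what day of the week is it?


Date: September 26, 1906
Anchor: Jan 1, 1906. With p = 1906 - 1 = 1905: (p + p//4 - p//100 + p//400) mod 7 = (1905 + 476 - 19 + 4) mod 7 = 2366 mod 7 = 0 -> Monday (Mon=0 ... Sun=6)
Days before September (Jan-Aug): 243; offset = 243 + 26 - 1 = 268
Weekday index = (0 + 268) mod 7 = 2

Day of the week: Wednesday


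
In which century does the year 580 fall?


Century = (year - 1) // 100 + 1
= (580 - 1) // 100 + 1
= 579 // 100 + 1
= 5 + 1

6th century


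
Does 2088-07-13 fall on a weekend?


Anchor: Jan 1, 2088. With p = 2088 - 1 = 2087: (p + p//4 - p//100 + p//400) mod 7 = (2087 + 521 - 20 + 5) mod 7 = 2593 mod 7 = 3 -> Thursday (Mon=0 ... Sun=6)
Day of year: 195; offset = 194
Weekday index = (3 + 194) mod 7 = 1 -> Tuesday
Weekend days: Saturday, Sunday

No


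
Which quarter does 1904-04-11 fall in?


Month: April (month 4)
Q1: Jan-Mar, Q2: Apr-Jun, Q3: Jul-Sep, Q4: Oct-Dec

Q2


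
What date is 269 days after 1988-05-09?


Start: 1988-05-09, add 269 days
May 1988 has 31 days: 31 - 9 = 22 days to May 31 -> 247 left
June 1988 has 30 days -> 217 left
July 1988 has 31 days -> 186 left
August 1988 has 31 days -> 155 left
September 1988 has 30 days -> 125 left
October 1988 has 31 days -> 94 left
November 1988 has 30 days -> 64 left
December 1988 has 31 days -> 33 left
January 1989 has 31 days -> 2 left
February 1989: 2 <= 28 -> lands on February 2

Result: 1989-02-02


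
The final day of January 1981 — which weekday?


January 1981 has 31 days
Anchor: Jan 1, 1981. With p = 1981 - 1 = 1980: (p + p//4 - p//100 + p//400) mod 7 = (1980 + 495 - 19 + 4) mod 7 = 2460 mod 7 = 3 -> Thursday (Mon=0 ... Sun=6)
January 1 is the anchor itself -> Thursday
Last day offset: 31 - 1 = 30 days
Weekday index = (3 + 30) mod 7 = 5

Saturday, January 31


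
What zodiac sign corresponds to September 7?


Date: September 7
Conventional tropical zodiac dates: Virgo from August 23 onward; Libra starts September 23
September 7 falls within the Virgo range

Virgo


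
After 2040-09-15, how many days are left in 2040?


Day of year: 259 of 366
Remaining = 366 - 259

107 days


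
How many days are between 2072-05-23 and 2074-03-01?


From 2072-05-23 to 2074-03-01
2072-05-23: days before May = 31 + 29 + 31 + 30 = 121 (2072 is a leap year); day of year = 121 + 23 = 144
2074-03-01: days before March = 31 + 28 = 59 (2074 is not a leap year); day of year = 59 + 1 = 60
Rest of 2072: 366 - 144 = 222
Full years 2073 (365): 365
Total = 222 + 365 + 60 = 647

647 days


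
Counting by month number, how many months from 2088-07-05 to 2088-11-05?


From July 2088 to November 2088
0 years * 12 = 0 months, plus 4 months = 4

4 months


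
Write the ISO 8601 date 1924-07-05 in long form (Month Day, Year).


ISO 1924-07-05 parses as year=1924, month=07, day=05
Month 7 -> July

July 5, 1924


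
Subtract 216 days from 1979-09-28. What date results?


Start: 1979-09-28, subtract 216 days
Back 28 days from September 28 reaches August 31, 1979 -> 188 left
August 1979 has 31 days -> back to July 31, 1979 -> 157 left
July 1979 has 31 days -> back to June 30, 1979 -> 126 left
June 1979 has 30 days -> back to May 31, 1979 -> 96 left
May 1979 has 31 days -> back to April 30, 1979 -> 65 left
April 1979 has 30 days -> back to March 31, 1979 -> 35 left
March 1979 has 31 days -> back to February 28, 1979 -> 4 left
February 1979: 28 - 4 = 24 -> lands on February 24

Result: 1979-02-24


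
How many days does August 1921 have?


August 1921

31 days


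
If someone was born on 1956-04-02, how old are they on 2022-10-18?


Birth: 1956-04-02
Reference: 2022-10-18
Year difference: 2022 - 1956 = 66

66 years old


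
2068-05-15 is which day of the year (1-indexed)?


Date: May 15, 2068
Days in months 1 through 4: 121
Plus 15 days in May

Day of year: 136


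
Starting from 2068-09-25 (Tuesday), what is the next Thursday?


Current: Tuesday
Target: Thursday
Days ahead: 2

Next Thursday: 2068-09-27


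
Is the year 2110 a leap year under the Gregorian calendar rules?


Gregorian leap year rule: divisible by 4, but not by 100, unless also by 400.
2110 is not divisible by 4 -> not a leap year

No


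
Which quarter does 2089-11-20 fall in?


Month: November (month 11)
Q1: Jan-Mar, Q2: Apr-Jun, Q3: Jul-Sep, Q4: Oct-Dec

Q4


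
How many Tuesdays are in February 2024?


February 2024 has 29 days
Anchor: Jan 1, 2024. With p = 2024 - 1 = 2023: (p + p//4 - p//100 + p//400) mod 7 = (2023 + 505 - 20 + 5) mod 7 = 2513 mod 7 = 0 -> Monday (Mon=0 ... Sun=6)
Days before February (Jan): 31; February 1 index = (0 + 31) mod 7 = 3 -> Thursday
First Tuesday is February 6
Tuesdays: 6, 13, 20, 27

4 Tuesdays


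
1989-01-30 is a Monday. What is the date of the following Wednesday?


Current: Monday
Target: Wednesday
Days ahead: 2

Next Wednesday: 1989-02-01


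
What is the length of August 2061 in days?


August 2061

31 days


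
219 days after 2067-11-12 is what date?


Start: 2067-11-12, add 219 days
November 2067 has 30 days: 30 - 12 = 18 days to November 30 -> 201 left
December 2067 has 31 days -> 170 left
January 2068 has 31 days -> 139 left
February 2068 has 29 days -> 110 left
March 2068 has 31 days -> 79 left
April 2068 has 30 days -> 49 left
May 2068 has 31 days -> 18 left
June 2068: 18 <= 30 -> lands on June 18

Result: 2068-06-18


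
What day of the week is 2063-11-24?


Date: November 24, 2063
Anchor: Jan 1, 2063. With p = 2063 - 1 = 2062: (p + p//4 - p//100 + p//400) mod 7 = (2062 + 515 - 20 + 5) mod 7 = 2562 mod 7 = 0 -> Monday (Mon=0 ... Sun=6)
Days before November (Jan-Oct): 304; offset = 304 + 24 - 1 = 327
Weekday index = (0 + 327) mod 7 = 5

Day of the week: Saturday


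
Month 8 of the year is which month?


Month 8 of 12

August


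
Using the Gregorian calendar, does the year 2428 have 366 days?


Gregorian leap year rule: divisible by 4, but not by 100, unless also by 400.
2428 is divisible by 4 but not 100 -> leap year

Yes


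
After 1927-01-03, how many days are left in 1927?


Day of year: 3 of 365
Remaining = 365 - 3

362 days


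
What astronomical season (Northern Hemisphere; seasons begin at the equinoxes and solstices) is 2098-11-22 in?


Date: November 22
Astronomical Autumn (approx.; exact equinox/solstice day varies by year): September 22 to December 20
November 22 falls within the Autumn window

Autumn


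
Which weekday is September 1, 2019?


Target: September 1, 2019
Anchor: Jan 1, 2019. With p = 2019 - 1 = 2018: (p + p//4 - p//100 + p//400) mod 7 = (2018 + 504 - 20 + 5) mod 7 = 2507 mod 7 = 1 -> Tuesday (Mon=0 ... Sun=6)
Days before September (Jan-Aug): 243 days
Weekday index = (1 + 243) mod 7 = 6

Sunday


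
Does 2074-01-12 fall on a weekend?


Anchor: Jan 1, 2074. With p = 2074 - 1 = 2073: (p + p//4 - p//100 + p//400) mod 7 = (2073 + 518 - 20 + 5) mod 7 = 2576 mod 7 = 0 -> Monday (Mon=0 ... Sun=6)
Day of year: 12; offset = 11
Weekday index = (0 + 11) mod 7 = 4 -> Friday
Weekend days: Saturday, Sunday

No


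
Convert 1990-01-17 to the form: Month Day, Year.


ISO 1990-01-17 parses as year=1990, month=01, day=17
Month 1 -> January

January 17, 1990


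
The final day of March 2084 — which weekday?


March 2084 has 31 days
Anchor: Jan 1, 2084. With p = 2084 - 1 = 2083: (p + p//4 - p//100 + p//400) mod 7 = (2083 + 520 - 20 + 5) mod 7 = 2588 mod 7 = 5 -> Saturday (Mon=0 ... Sun=6)
Days before March (Jan-Feb): 60; March 1 index = (5 + 60) mod 7 = 2 -> Wednesday
Last day offset: 31 - 1 = 30 days
Weekday index = (2 + 30) mod 7 = 4

Friday, March 31


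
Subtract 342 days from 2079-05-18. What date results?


Start: 2079-05-18, subtract 342 days
Back 18 days from May 18 reaches April 30, 2079 -> 324 left
April 2079 has 30 days -> back to March 31, 2079 -> 294 left
March 2079 has 31 days -> back to February 28, 2079 -> 263 left
February 2079 has 28 days -> back to January 31, 2079 -> 235 left
January 2079 has 31 days -> back to December 31, 2078 -> 204 left
December 2078 has 31 days -> back to November 30, 2078 -> 173 left
November 2078 has 30 days -> back to October 31, 2078 -> 143 left
October 2078 has 31 days -> back to September 30, 2078 -> 112 left
September 2078 has 30 days -> back to August 31, 2078 -> 82 left
August 2078 has 31 days -> back to July 31, 2078 -> 51 left
July 2078 has 31 days -> back to June 30, 2078 -> 20 left
June 2078: 30 - 20 = 10 -> lands on June 10

Result: 2078-06-10


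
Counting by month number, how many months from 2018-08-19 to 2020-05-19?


From August 2018 to May 2020
2 years * 12 = 24 months, minus 3 months = 21

21 months


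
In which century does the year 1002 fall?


Century = (year - 1) // 100 + 1
= (1002 - 1) // 100 + 1
= 1001 // 100 + 1
= 10 + 1

11th century


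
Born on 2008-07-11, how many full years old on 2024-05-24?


Birth: 2008-07-11
Reference: 2024-05-24
Year difference: 2024 - 2008 = 16
Birthday not yet reached in 2024, subtract 1

15 years old


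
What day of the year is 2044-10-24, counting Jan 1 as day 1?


Date: October 24, 2044
Days in months 1 through 9: 274
Plus 24 days in October

Day of year: 298


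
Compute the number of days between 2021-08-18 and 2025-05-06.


From 2021-08-18 to 2025-05-06
2021-08-18: days before August = 31 + 28 + 31 + 30 + 31 + 30 + 31 = 212 (2021 is not a leap year); day of year = 212 + 18 = 230
2025-05-06: days before May = 31 + 28 + 31 + 30 = 120 (2025 is not a leap year); day of year = 120 + 6 = 126
Rest of 2021: 365 - 230 = 135
Full years 2022 (365), 2023 (365), 2024 (366): 1096
Total = 135 + 1096 + 126 = 1357

1357 days


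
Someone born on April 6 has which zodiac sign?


Date: April 6
Conventional tropical zodiac dates: Aries from March 21 onward; Taurus starts April 20
April 6 falls within the Aries range

Aries


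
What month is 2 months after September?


September is month 9
9 + 2 = 11

November


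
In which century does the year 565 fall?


Century = (year - 1) // 100 + 1
= (565 - 1) // 100 + 1
= 564 // 100 + 1
= 5 + 1

6th century


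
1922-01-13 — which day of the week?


Date: January 13, 1922
Anchor: Jan 1, 1922. With p = 1922 - 1 = 1921: (p + p//4 - p//100 + p//400) mod 7 = (1921 + 480 - 19 + 4) mod 7 = 2386 mod 7 = 6 -> Sunday (Mon=0 ... Sun=6)
Days into year = 13 - 1 = 12
Weekday index = (6 + 12) mod 7 = 4

Day of the week: Friday


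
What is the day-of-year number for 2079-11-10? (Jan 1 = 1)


Date: November 10, 2079
Days in months 1 through 10: 304
Plus 10 days in November

Day of year: 314


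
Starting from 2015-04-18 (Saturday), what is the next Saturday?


Current: Saturday
Target: Saturday
Days ahead: 7

Next Saturday: 2015-04-25


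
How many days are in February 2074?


February 2074 (leap year: no)

28 days


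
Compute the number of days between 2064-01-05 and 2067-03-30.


From 2064-01-05 to 2067-03-30
2064-01-05: day of year = 5
2067-03-30: days before March = 31 + 28 = 59 (2067 is not a leap year); day of year = 59 + 30 = 89
Rest of 2064: 366 - 5 = 361
Full years 2065 (365), 2066 (365): 730
Total = 361 + 730 + 89 = 1180

1180 days


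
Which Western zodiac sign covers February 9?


Date: February 9
Conventional tropical zodiac dates: Aquarius from January 20 onward; Pisces starts February 19
February 9 falls within the Aquarius range

Aquarius


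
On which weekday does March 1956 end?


March 1956 has 31 days
Anchor: Jan 1, 1956. With p = 1956 - 1 = 1955: (p + p//4 - p//100 + p//400) mod 7 = (1955 + 488 - 19 + 4) mod 7 = 2428 mod 7 = 6 -> Sunday (Mon=0 ... Sun=6)
Days before March (Jan-Feb): 60; March 1 index = (6 + 60) mod 7 = 3 -> Thursday
Last day offset: 31 - 1 = 30 days
Weekday index = (3 + 30) mod 7 = 5

Saturday, March 31


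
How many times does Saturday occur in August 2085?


August 2085 has 31 days
Anchor: Jan 1, 2085. With p = 2085 - 1 = 2084: (p + p//4 - p//100 + p//400) mod 7 = (2084 + 521 - 20 + 5) mod 7 = 2590 mod 7 = 0 -> Monday (Mon=0 ... Sun=6)
Days before August (Jan-Jul): 212; August 1 index = (0 + 212) mod 7 = 2 -> Wednesday
First Saturday is August 4
Saturdays: 4, 11, 18, 25

4 Saturdays


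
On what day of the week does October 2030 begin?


Target: October 1, 2030
Anchor: Jan 1, 2030. With p = 2030 - 1 = 2029: (p + p//4 - p//100 + p//400) mod 7 = (2029 + 507 - 20 + 5) mod 7 = 2521 mod 7 = 1 -> Tuesday (Mon=0 ... Sun=6)
Days before October (Jan-Sep): 273 days
Weekday index = (1 + 273) mod 7 = 1

Tuesday


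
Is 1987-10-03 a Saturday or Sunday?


Anchor: Jan 1, 1987. With p = 1987 - 1 = 1986: (p + p//4 - p//100 + p//400) mod 7 = (1986 + 496 - 19 + 4) mod 7 = 2467 mod 7 = 3 -> Thursday (Mon=0 ... Sun=6)
Day of year: 276; offset = 275
Weekday index = (3 + 275) mod 7 = 5 -> Saturday
Weekend days: Saturday, Sunday

Yes


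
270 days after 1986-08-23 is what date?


Start: 1986-08-23, add 270 days
August 1986 has 31 days: 31 - 23 = 8 days to August 31 -> 262 left
September 1986 has 30 days -> 232 left
October 1986 has 31 days -> 201 left
November 1986 has 30 days -> 171 left
December 1986 has 31 days -> 140 left
January 1987 has 31 days -> 109 left
February 1987 has 28 days -> 81 left
March 1987 has 31 days -> 50 left
April 1987 has 30 days -> 20 left
May 1987: 20 <= 31 -> lands on May 20

Result: 1987-05-20


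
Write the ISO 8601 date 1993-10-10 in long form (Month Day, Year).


ISO 1993-10-10 parses as year=1993, month=10, day=10
Month 10 -> October

October 10, 1993


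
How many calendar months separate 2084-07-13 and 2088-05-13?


From July 2084 to May 2088
4 years * 12 = 48 months, minus 2 months = 46

46 months


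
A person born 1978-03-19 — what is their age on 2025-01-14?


Birth: 1978-03-19
Reference: 2025-01-14
Year difference: 2025 - 1978 = 47
Birthday not yet reached in 2025, subtract 1

46 years old


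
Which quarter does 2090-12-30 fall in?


Month: December (month 12)
Q1: Jan-Mar, Q2: Apr-Jun, Q3: Jul-Sep, Q4: Oct-Dec

Q4


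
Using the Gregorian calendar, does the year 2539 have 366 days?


Gregorian leap year rule: divisible by 4, but not by 100, unless also by 400.
2539 is not divisible by 4 -> not a leap year

No


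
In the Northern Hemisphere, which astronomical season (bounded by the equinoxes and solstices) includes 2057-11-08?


Date: November 8
Astronomical Autumn (approx.; exact equinox/solstice day varies by year): September 22 to December 20
November 8 falls within the Autumn window

Autumn


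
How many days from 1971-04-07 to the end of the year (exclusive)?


Day of year: 97 of 365
Remaining = 365 - 97

268 days


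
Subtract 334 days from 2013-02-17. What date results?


Start: 2013-02-17, subtract 334 days
Back 17 days from February 17 reaches January 31, 2013 -> 317 left
January 2013 has 31 days -> back to December 31, 2012 -> 286 left
December 2012 has 31 days -> back to November 30, 2012 -> 255 left
November 2012 has 30 days -> back to October 31, 2012 -> 225 left
October 2012 has 31 days -> back to September 30, 2012 -> 194 left
September 2012 has 30 days -> back to August 31, 2012 -> 164 left
August 2012 has 31 days -> back to July 31, 2012 -> 133 left
July 2012 has 31 days -> back to June 30, 2012 -> 102 left
June 2012 has 30 days -> back to May 31, 2012 -> 72 left
May 2012 has 31 days -> back to April 30, 2012 -> 41 left
April 2012 has 30 days -> back to March 31, 2012 -> 11 left
March 2012: 31 - 11 = 20 -> lands on March 20

Result: 2012-03-20


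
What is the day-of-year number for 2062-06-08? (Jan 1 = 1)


Date: June 8, 2062
Days in months 1 through 5: 151
Plus 8 days in June

Day of year: 159


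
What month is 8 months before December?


December is month 12
12 - 8 = 4

April
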